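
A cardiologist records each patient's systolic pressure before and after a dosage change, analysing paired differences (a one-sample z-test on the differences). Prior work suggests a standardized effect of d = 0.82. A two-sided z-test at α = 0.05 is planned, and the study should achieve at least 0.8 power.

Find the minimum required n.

For power 0.8 need Φ(δ − z_{0.025}) = 0.8, so δ = z_{0.025} + z_{0.20} = 1.960 + 0.842 = 2.802.
(For δ > 0 the lower-tail rejection region contributes negligibly to power, so the one-term inversion is standard.)
δ = d·√n ⇒ n = (δ/d)² = (2.802 / 0.82)² = 11.67.
Rounding up, n = 12.

n = 12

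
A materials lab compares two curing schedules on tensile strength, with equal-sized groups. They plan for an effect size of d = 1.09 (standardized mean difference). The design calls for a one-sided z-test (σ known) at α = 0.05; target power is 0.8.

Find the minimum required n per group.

For power 0.8 need Φ(δ − z_{0.05}) = 0.8, so δ = z_{0.05} + z_{0.20} = 1.645 + 0.842 = 2.486.
δ = d·√(n/2) ⇒ n = 2(δ/d)² = 2 × (2.486 / 1.09)² = 10.41.
Round up to the next whole unit.

n = 11 per group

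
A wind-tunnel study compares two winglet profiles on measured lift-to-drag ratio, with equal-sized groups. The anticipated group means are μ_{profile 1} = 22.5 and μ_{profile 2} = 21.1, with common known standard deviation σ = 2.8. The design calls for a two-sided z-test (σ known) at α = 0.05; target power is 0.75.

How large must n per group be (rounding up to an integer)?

Standardized effect: d = |μ_{profile 1} − μ_{profile 2}| / σ = |22.5 − 21.1| / 2.8 = 0.5000
Set Φ(δ − 1.960) = 0.75; then δ − 1.960 = Φ⁻¹(0.75) = 0.674, giving δ = 2.634.
(Ignoring the negligible lower-tail rejection probability gives the usual closed-form inversion.)
δ = d·√(n/2) ⇒ n = 2(δ/d)² = 2 × (2.634 / 0.5000)² = 55.52.
Rounding up, n = 56 per group.

n = 56 per group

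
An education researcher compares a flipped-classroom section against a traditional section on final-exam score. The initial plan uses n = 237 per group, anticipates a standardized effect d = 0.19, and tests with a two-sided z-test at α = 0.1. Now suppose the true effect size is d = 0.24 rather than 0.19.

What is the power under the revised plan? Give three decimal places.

With d = 0.24: δ = d·√(n/2) = 0.24 × √(237/2) = 2.6126. Critical value z_{0.05} = 1.645.
Revised power = Φ(δ − 1.645) + Φ(−δ − 1.645) = Φ(0.968) + Φ(-4.257) = 0.8334 + 0.0000 = 0.8334.

Power ≈ 0.833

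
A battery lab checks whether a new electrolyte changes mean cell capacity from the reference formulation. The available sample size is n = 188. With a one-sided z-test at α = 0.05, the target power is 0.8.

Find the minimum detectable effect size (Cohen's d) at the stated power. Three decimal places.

d ≈ 0.181

Required noncentrality: δ = z_{0.05} + z_{0.20} = 1.645 + 0.842 = 2.486.
δ = d·√n ⇒ d = δ/√n = 2.486/√188 = 0.1813.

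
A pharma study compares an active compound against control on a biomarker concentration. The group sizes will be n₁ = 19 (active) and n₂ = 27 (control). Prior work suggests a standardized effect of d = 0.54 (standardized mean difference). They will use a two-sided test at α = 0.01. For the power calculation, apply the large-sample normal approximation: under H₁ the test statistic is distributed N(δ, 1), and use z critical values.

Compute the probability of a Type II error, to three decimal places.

Noncentrality parameter: δ = d / √(1/n₁ + 1/n₂) = 0.54 / √(1/19 + 1/27) = 1.8033
Critical value for a two-sided test at α = 0.01: z_{α/2} = 2.576.
Power = Φ(δ − 2.576) + Φ(−δ − 2.576) = Φ(-0.773) + Φ(-4.379) = 0.2199 + 0.0000 = 0.2199.
Type II error: β = 1 − power = 1 − 0.2199 = 0.7801.

β ≈ 0.780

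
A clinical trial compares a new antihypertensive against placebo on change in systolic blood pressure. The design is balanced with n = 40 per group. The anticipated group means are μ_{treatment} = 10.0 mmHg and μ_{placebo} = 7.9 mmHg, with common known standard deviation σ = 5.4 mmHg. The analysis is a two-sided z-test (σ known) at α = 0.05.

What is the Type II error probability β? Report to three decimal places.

Standardized effect: d = |μ_{treatment} − μ_{placebo}| / σ = |10.0 − 7.9| / 5.4 = 0.3889
Noncentrality parameter: δ = d·√(n/2) = 0.3889 × √(40/2) = 1.7392
Critical value for a two-sided test at α = 0.05: z_{α/2} = 1.960.
Power = Φ(δ − 1.960) + Φ(−δ − 1.960) = Φ(-0.221) + Φ(-3.699) = 0.4126 + 0.0001 = 0.4127.
Type II error: β = 1 − power = 1 − 0.4127 = 0.5873.

β ≈ 0.587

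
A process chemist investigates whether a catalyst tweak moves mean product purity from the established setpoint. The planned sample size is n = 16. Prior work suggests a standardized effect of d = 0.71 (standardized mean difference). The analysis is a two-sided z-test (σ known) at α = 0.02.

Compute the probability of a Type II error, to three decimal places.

Noncentrality parameter: δ = d·√n = 0.71 × √16 = 2.8400
Critical value for a two-sided test at α = 0.02: z_{α/2} = 2.326.
Power = Φ(δ − 2.326) + Φ(−δ − 2.326) = Φ(0.514) + Φ(-5.166) = 0.6963 + 0.0000 = 0.6963.
Type II error: β = 1 − power = 1 − 0.6963 = 0.3037.

β ≈ 0.304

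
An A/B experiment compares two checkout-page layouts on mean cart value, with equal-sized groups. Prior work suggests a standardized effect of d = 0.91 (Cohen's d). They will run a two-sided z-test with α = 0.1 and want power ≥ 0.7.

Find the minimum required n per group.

n = 12 per group

Set Φ(δ − 1.645) = 0.7; then δ − 1.645 = Φ⁻¹(0.7) = 0.524, giving δ = 2.169.
(The Φ(−δ − z_{α/2}) term is vanishingly small for δ > 0 and is dropped in the standard sample-size formula.)
δ = d·√(n/2) ⇒ n = 2(δ/d)² = 2 × (2.169 / 0.91)² = 11.36.
Round up to the next whole unit.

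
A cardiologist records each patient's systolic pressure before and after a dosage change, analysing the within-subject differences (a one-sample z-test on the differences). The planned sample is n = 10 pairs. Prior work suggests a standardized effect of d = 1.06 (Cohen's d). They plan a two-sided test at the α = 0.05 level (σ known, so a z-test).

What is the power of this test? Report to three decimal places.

Noncentrality parameter: δ = d·√n = 1.06 × √10 = 3.3520
Critical value for a two-sided test at α = 0.05: z_{α/2} = 1.960.
Power = Φ(δ − 1.960) + Φ(−δ − 1.960) = Φ(1.392) + Φ(-5.312) = 0.9180 + 0.0000 = 0.9180.

Power ≈ 0.918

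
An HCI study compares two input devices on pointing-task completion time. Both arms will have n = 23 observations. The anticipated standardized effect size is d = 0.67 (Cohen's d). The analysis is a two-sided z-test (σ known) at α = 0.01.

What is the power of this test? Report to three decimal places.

Noncentrality parameter: δ = d·√(n/2) = 0.67 × √(23/2) = 2.2721
Critical value for a two-sided test at α = 0.01: z_{α/2} = 2.576.
Power = Φ(δ − 2.576) + Φ(−δ − 2.576) = Φ(-0.304) + Φ(-4.848) = 0.3807 + 0.0000 = 0.3807.

Power ≈ 0.381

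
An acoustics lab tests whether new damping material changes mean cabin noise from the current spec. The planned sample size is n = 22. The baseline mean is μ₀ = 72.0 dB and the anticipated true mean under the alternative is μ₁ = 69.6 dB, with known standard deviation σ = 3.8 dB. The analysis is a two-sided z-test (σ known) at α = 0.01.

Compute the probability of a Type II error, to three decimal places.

Standardized effect: d = |μ₁ − μ₀| / σ = |69.6 − 72.0| / 3.8 = 0.6316
Noncentrality parameter: δ = d·√n = 0.6316 × √22 = 2.9624
Two-sided α = 0.01 → critical value z_{0.005} = 2.576.
Power = Φ(δ − 2.576) + Φ(−δ − 2.576) = Φ(0.387) + Φ(-5.538) = 0.6505 + 0.0000 = 0.6505.
Type II error: β = 1 − power = 1 − 0.6505 = 0.3495.

β ≈ 0.350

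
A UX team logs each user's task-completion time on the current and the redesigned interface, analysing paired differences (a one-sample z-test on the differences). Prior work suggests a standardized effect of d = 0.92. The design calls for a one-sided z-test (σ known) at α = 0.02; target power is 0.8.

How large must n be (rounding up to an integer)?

Set Φ(δ − 2.054) = 0.8; then δ − 2.054 = Φ⁻¹(0.8) = 0.842, giving δ = 2.895.
δ = d·√n ⇒ n = (δ/d)² = (2.895 / 0.92)² = 9.90.
Rounding up, n = 10.

n = 10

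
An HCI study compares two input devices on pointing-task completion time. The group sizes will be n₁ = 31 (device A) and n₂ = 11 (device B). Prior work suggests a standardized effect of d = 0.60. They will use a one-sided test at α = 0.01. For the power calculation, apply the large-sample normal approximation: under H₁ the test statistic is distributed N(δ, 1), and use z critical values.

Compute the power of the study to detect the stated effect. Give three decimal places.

Power ≈ 0.269

Noncentrality parameter: δ = d / √(1/n₁ + 1/n₂) = 0.60 / √(1/31 + 1/11) = 1.7096
One-sided α = 0.01 → critical value z_{0.01} = 2.326.
Power = P(Z > 2.326 − δ) = Φ(-0.617) = 0.2687.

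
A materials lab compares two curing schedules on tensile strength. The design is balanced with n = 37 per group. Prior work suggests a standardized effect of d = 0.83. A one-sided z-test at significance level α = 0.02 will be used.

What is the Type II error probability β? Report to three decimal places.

β ≈ 0.065

Noncentrality parameter: δ = d·√(n/2) = 0.83 × √(37/2) = 3.5700
Critical value for a one-sided test at α = 0.02: z_α = 2.054.
Power = Φ(δ − 2.054) = Φ(1.516) = 0.9353.
Type II error: β = 1 − power = 1 − 0.9353 = 0.0647.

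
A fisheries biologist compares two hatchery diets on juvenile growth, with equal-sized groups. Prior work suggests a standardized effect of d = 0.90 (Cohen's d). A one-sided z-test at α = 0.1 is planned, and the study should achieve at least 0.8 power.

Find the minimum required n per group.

Set Φ(δ − 1.282) = 0.8; then δ − 1.282 = Φ⁻¹(0.8) = 0.842, giving δ = 2.123.
δ = d·√(n/2) ⇒ n = 2(δ/d)² = 2 × (2.123 / 0.90)² = 11.13.
Rounding up, n = 12 per group.

n = 12 per group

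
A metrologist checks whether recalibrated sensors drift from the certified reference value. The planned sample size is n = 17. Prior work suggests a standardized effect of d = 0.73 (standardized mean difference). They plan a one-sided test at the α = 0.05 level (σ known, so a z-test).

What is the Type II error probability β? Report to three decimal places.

Noncentrality parameter: δ = d·√n = 0.73 × √17 = 3.0099
One-sided α = 0.05 → critical value z_{0.05} = 1.645.
Power = Φ(δ − 1.645) = Φ(1.365) = 0.9139.
Type II error: β = 1 − power = 1 − 0.9139 = 0.0861.

β ≈ 0.086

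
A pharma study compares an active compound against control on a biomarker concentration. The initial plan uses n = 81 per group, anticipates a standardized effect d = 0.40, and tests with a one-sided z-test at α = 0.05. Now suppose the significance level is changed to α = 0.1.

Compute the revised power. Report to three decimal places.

Power ≈ 0.897

δ = d·√(n/2) = 0.40 × √(81/2) = 2.5456 (unchanged). New critical value: z_{0.1} = 1.282.
Revised power = Φ(δ − 1.282) = Φ(1.264) = 0.8969.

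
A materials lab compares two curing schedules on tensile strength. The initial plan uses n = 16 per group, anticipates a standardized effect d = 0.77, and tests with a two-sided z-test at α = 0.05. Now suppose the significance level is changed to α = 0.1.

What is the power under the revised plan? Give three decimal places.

δ = d·√(n/2) = 0.77 × √(16/2) = 2.1779 (unchanged). New critical value: z_{0.05} = 1.645.
Revised power = Φ(δ − 1.645) + Φ(−δ − 1.645) = Φ(0.533) + Φ(-3.823) = 0.7030 + 0.0001 = 0.7031.

Power ≈ 0.703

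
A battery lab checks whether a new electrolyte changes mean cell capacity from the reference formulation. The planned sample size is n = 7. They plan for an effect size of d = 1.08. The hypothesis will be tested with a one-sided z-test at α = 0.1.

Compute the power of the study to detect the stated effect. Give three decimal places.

Power ≈ 0.942

Noncentrality parameter: δ = d·√n = 1.08 × √7 = 2.8574
Critical value for a one-sided test at α = 0.1: z_α = 1.282.
Power = P(Z > 1.282 − δ) = Φ(1.576) = 0.9425.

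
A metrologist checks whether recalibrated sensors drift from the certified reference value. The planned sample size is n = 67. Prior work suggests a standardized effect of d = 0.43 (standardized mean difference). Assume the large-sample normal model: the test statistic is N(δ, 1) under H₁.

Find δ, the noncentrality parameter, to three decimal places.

δ ≈ 3.520

δ = d·√n = 0.43 × √67 = 3.5197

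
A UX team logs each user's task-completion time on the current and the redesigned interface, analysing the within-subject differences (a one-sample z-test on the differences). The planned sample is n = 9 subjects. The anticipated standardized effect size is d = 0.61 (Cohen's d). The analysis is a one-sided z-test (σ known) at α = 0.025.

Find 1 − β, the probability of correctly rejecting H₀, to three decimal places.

Power ≈ 0.448

Noncentrality parameter: δ = d·√n = 0.61 × √9 = 1.8300
Critical value for a one-sided test at α = 0.025: z_α = 1.960.
Power = P(Z > 1.960 − δ) = Φ(-0.130) = 0.4483.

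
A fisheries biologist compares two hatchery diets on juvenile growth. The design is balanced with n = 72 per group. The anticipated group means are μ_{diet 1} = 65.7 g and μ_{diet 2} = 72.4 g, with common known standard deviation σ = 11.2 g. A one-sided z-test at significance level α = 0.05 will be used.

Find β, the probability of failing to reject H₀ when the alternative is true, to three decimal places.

β ≈ 0.026

Standardized effect: d = |μ_{diet 1} − μ_{diet 2}| / σ = |65.7 − 72.4| / 11.2 = 0.5982
Noncentrality parameter: λ = d·√(n/2) = 0.5982 × √(72/2) = 3.5893
Critical value for a one-sided test at α = 0.05: z_α = 1.645.
Power = P(Z > 1.645 − λ) = Φ(1.944) = 0.9741.
Type II error: β = 1 − power = 1 − 0.9741 = 0.0259.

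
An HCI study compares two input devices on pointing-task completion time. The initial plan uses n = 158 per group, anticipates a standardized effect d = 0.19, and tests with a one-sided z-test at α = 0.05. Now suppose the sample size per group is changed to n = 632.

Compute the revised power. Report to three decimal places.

Power ≈ 0.958

With n = 632 per group: δ = d·√(n/2) = 0.19 × √(632/2) = 3.3775. Critical value z_{0.05} = 1.645.
Revised power = Φ(δ − 1.645) = Φ(1.733) = 0.9584.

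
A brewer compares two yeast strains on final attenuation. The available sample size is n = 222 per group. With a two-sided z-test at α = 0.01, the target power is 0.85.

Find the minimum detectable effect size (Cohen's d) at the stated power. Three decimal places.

d ≈ 0.343

Need Φ(δ − 2.576) = 0.85, so δ = 2.576 + 1.036 = 3.612.
(Lower-tail contribution to power is negligible for δ > 0.)
δ = d·√(n/2) ⇒ d = δ/√(n/2) = 3.612/√(222/2) = 0.3429.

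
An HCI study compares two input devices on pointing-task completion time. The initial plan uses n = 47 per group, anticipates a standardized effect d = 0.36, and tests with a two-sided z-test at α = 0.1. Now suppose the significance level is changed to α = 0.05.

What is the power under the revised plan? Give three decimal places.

Power ≈ 0.415

δ = d·√(n/2) = 0.36 × √(47/2) = 1.7452 (unchanged). New critical value: z_{0.025} = 1.960.
Revised power = Φ(δ − 1.960) + Φ(−δ − 1.960) = Φ(-0.215) + Φ(-3.705) = 0.4150 + 0.0001 = 0.4151.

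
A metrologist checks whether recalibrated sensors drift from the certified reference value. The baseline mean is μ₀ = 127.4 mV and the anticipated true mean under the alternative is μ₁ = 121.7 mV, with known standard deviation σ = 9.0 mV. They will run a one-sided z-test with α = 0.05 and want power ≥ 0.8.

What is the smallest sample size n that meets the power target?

n = 16

Standardized effect: d = |μ₁ − μ₀| / σ = |121.7 − 127.4| / 9.0 = 0.6333
Set Φ(δ − 1.645) = 0.8; then δ − 1.645 = Φ⁻¹(0.8) = 0.842, giving δ = 2.486.
δ = d·√n ⇒ n = (δ/d)² = (2.486 / 0.6333)² = 15.41.
Round up to the next whole unit.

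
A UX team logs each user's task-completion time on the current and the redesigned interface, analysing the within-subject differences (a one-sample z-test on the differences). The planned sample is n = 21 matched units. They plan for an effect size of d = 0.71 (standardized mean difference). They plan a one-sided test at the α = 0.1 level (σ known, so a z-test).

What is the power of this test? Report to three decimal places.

Noncentrality parameter: δ = d·√n = 0.71 × √21 = 3.2536
Critical value for a one-sided test at α = 0.1: z_α = 1.282.
Power = P(Z > 1.282 − δ) = Φ(1.972) = 0.9757.

Power ≈ 0.976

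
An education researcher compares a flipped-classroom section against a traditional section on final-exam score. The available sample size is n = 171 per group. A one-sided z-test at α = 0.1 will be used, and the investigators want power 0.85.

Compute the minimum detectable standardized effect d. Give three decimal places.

d ≈ 0.251

Need Φ(δ − 1.282) = 0.85, so δ = 1.282 + 1.036 = 2.318.
δ = d·√(n/2) ⇒ d = δ/√(n/2) = 2.318/√(171/2) = 0.2507.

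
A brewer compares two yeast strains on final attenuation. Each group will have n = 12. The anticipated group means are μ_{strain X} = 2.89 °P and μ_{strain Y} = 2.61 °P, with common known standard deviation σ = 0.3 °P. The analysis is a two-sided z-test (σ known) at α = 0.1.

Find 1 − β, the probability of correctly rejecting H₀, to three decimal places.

Power ≈ 0.739

Standardized effect: d = |μ_{strain X} − μ_{strain Y}| / σ = |2.89 − 2.61| / 0.3 = 0.9333
Noncentrality parameter: λ = d·√(n/2) = 0.9333 × √(12/2) = 2.2862
Critical value for a two-sided test at α = 0.1: z_{α/2} = 1.645.
Power = Φ(λ − 1.645) + Φ(−λ − 1.645) = Φ(0.641) + Φ(-3.931) = 0.7393 + 0.0000 = 0.7394.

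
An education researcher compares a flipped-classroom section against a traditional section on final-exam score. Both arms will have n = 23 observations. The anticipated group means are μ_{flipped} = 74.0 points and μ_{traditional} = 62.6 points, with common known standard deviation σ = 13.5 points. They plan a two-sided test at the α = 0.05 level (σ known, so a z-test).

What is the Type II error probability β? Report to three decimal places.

β ≈ 0.183

Standardized effect: d = |μ_{flipped} − μ_{traditional}| / σ = |74.0 − 62.6| / 13.5 = 0.8444
Noncentrality parameter: δ = d·√(n/2) = 0.8444 × √(23/2) = 2.8637
Critical value for a two-sided test at α = 0.05: z_{α/2} = 1.960.
Power = Φ(δ − 1.960) + Φ(−δ − 1.960) = Φ(0.904) + Φ(-4.824) = 0.8169 + 0.0000 = 0.8169.
Type II error: β = 1 − power = 1 − 0.8169 = 0.1831.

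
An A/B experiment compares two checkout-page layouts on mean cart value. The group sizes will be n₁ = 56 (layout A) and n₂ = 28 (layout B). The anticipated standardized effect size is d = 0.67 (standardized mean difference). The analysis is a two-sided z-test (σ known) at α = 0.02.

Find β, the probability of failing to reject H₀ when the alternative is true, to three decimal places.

β ≈ 0.285

Noncentrality parameter: δ = d / √(1/n₁ + 1/n₂) = 0.67 / √(1/56 + 1/28) = 2.8947
Critical value for a two-sided test at α = 0.02: z_{α/2} = 2.326.
Power = Φ(δ − 2.326) + Φ(−δ − 2.326) = Φ(0.568) + Φ(-5.221) = 0.7151 + 0.0000 = 0.7151.
Type II error: β = 1 − power = 1 − 0.7151 = 0.2849.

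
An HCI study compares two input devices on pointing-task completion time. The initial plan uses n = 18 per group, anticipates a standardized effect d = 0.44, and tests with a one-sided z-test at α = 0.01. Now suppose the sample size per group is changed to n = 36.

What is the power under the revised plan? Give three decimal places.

Power ≈ 0.323

With n = 36 per group: δ = d·√(n/2) = 0.44 × √(36/2) = 1.8668. Critical value z_{0.01} = 2.326.
Revised power = Φ(δ − 2.326) = Φ(-0.460) = 0.3229.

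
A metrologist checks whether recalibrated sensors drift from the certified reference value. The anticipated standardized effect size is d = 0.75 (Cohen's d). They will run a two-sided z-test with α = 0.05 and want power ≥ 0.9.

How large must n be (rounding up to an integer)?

n = 19

Set Φ(δ − 1.960) = 0.9; then δ − 1.960 = Φ⁻¹(0.9) = 1.282, giving δ = 3.242.
(For δ > 0 the lower-tail rejection region contributes negligibly to power, so the one-term inversion is standard.)
δ = d·√n ⇒ n = (δ/d)² = (3.242 / 0.75)² = 18.68.
Rounding up, n = 19.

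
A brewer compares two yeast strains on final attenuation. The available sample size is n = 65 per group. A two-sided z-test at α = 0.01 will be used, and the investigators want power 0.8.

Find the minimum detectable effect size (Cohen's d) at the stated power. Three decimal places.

d ≈ 0.599

Required noncentrality: δ = z_{0.005} + z_{0.20} = 2.576 + 0.842 = 3.417.
(The second rejection-region term Φ(−δ − z_{α/2}) is negligible and dropped.)
δ = d·√(n/2) ⇒ d = δ/√(n/2) = 3.417/√(65/2) = 0.5995.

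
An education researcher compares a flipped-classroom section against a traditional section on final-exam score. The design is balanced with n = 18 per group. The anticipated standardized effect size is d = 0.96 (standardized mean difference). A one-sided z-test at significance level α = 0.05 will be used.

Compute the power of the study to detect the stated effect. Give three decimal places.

Power ≈ 0.892

Noncentrality parameter: λ = d·√(n/2) = 0.96 × √(18/2) = 2.8800
Critical value for a one-sided test at α = 0.05: z_α = 1.645.
Power = P(Z > 1.645 − λ) = Φ(1.235) = 0.8916.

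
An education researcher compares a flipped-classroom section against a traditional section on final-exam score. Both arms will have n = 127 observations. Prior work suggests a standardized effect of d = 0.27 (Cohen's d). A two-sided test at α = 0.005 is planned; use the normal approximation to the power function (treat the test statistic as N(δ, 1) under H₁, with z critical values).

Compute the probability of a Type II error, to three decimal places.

Noncentrality parameter: λ = d·√(n/2) = 0.27 × √(127/2) = 2.1515
Critical value for a two-sided test at α = 0.005: z_{α/2} = 2.807.
Power = Φ(λ − 2.807) + Φ(−λ − 2.807) = Φ(-0.655) + Φ(-4.959) = 0.2561 + 0.0000 = 0.2561.
Type II error: β = 1 − power = 1 − 0.2561 = 0.7439.

β ≈ 0.744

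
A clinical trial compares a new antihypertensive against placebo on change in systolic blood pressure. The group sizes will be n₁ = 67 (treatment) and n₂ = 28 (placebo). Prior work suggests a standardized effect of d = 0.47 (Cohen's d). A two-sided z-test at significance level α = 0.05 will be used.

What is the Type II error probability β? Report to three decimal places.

Noncentrality parameter: δ = d / √(1/n₁ + 1/n₂) = 0.47 / √(1/67 + 1/28) = 2.0886
Two-sided α = 0.05 → critical value z_{0.025} = 1.960.
Power = Φ(δ − 1.960) + Φ(−δ − 1.960) = Φ(0.129) + Φ(-4.049) = 0.5512 + 0.0000 = 0.5512.
Type II error: β = 1 − power = 1 − 0.5512 = 0.4488.

β ≈ 0.449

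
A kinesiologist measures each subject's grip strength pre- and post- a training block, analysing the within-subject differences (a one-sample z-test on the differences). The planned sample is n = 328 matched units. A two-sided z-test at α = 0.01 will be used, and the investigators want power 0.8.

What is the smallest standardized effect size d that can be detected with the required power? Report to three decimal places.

Required noncentrality: δ = z_{0.005} + z_{0.20} = 2.576 + 0.842 = 3.417.
(The second rejection-region term Φ(−δ − z_{α/2}) is negligible and dropped.)
δ = d·√n ⇒ d = δ/√n = 3.417/√328 = 0.1887.

d ≈ 0.189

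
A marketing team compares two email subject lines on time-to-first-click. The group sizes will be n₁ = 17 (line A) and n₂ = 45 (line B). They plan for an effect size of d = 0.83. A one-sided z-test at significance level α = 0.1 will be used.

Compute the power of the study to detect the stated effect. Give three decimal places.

Power ≈ 0.949

Noncentrality parameter: δ = d / √(1/n₁ + 1/n₂) = 0.83 / √(1/17 + 1/45) = 2.9155
Critical value for a one-sided test at α = 0.1: z_α = 1.282.
Power = P(Z > 1.282 − δ) = Φ(1.634) = 0.9489.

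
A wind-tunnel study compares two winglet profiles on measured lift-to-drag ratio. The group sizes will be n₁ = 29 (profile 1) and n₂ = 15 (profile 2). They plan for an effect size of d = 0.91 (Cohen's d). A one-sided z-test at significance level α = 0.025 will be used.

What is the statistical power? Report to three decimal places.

Power ≈ 0.816

Noncentrality parameter: δ = d / √(1/n₁ + 1/n₂) = 0.91 / √(1/29 + 1/15) = 2.8613
Critical value for a one-sided test at α = 0.025: z_α = 1.960.
Power = P(Z > 1.960 − δ) = Φ(0.901) = 0.8163.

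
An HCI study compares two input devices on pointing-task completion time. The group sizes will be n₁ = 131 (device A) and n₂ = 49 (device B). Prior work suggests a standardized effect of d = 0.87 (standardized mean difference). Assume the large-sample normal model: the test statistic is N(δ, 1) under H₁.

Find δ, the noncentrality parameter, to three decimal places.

δ = d / √(1/n₁ + 1/n₂) = 0.87 / √(1/131 + 1/49) = 5.1954

δ ≈ 5.195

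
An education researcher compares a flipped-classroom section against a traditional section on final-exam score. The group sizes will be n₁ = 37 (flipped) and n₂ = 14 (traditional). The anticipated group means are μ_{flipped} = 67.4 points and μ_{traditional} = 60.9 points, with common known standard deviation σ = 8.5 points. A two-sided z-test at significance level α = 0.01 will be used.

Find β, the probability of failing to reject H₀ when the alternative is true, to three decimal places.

Standardized effect: d = |μ_{flipped} − μ_{traditional}| / σ = |67.4 − 60.9| / 8.5 = 0.7647
Noncentrality parameter: δ = d / √(1/n₁ + 1/n₂) = 0.7647 / √(1/37 + 1/14) = 2.4371
Two-sided α = 0.01 → critical value z_{0.005} = 2.576.
Power = Φ(δ − 2.576) + Φ(−δ − 2.576) = Φ(-0.139) + Φ(-5.013) = 0.4448 + 0.0000 = 0.4448.
Type II error: β = 1 − power = 1 − 0.4448 = 0.5552.

β ≈ 0.555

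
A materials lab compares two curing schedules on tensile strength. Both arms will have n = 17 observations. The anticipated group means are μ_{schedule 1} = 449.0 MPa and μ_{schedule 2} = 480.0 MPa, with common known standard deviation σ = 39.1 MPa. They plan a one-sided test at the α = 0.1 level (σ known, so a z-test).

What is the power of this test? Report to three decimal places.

Power ≈ 0.848

Standardized effect: d = |μ_{schedule 1} − μ_{schedule 2}| / σ = |449.0 − 480.0| / 39.1 = 0.7928
Noncentrality parameter: δ = d·√(n/2) = 0.7928 × √(17/2) = 2.3115
One-sided α = 0.1 → critical value z_{0.1} = 1.282.
Power = Φ(δ − 1.282) = Φ(1.030) = 0.8485.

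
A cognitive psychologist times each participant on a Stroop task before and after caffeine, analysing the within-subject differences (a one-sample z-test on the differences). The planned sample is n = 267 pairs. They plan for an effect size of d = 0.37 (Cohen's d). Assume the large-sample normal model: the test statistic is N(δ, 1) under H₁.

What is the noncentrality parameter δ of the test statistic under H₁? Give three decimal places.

δ = d·√n = 0.37 × √267 = 6.0458

δ ≈ 6.046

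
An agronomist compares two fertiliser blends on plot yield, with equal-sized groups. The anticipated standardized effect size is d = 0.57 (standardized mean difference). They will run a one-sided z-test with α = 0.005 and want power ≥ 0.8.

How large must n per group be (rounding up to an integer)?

For power 0.8 need Φ(δ − z_{0.005}) = 0.8, so δ = z_{0.005} + z_{0.20} = 2.576 + 0.842 = 3.417.
δ = d·√(n/2) ⇒ n = 2(δ/d)² = 2 × (3.417 / 0.57)² = 71.89.
Round up to the next whole unit.

n = 72 per group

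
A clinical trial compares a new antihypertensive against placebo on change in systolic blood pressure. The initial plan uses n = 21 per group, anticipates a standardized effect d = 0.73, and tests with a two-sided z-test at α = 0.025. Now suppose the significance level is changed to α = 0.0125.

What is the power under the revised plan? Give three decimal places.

Power ≈ 0.447

δ = d·√(n/2) = 0.73 × √(21/2) = 2.3655 (unchanged). New critical value: z_{0.0063} = 2.498.
Revised power = Φ(δ − 2.498) + Φ(−δ − 2.498) = Φ(-0.132) + Φ(-4.863) = 0.4474 + 0.0000 = 0.4474.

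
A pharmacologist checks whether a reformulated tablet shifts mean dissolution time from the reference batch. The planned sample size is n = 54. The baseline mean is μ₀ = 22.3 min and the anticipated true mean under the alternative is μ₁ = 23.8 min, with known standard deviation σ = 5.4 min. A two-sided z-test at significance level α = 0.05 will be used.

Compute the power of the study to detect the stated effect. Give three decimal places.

Power ≈ 0.532

Standardized effect: d = |μ₁ − μ₀| / σ = |23.8 − 22.3| / 5.4 = 0.2778
Noncentrality parameter: δ = d·√n = 0.2778 × √54 = 2.0412
Critical value for a two-sided test at α = 0.05: z_{α/2} = 1.960.
Power = Φ(δ − 1.960) + Φ(−δ − 1.960) = Φ(0.081) + Φ(-4.001) = 0.5324 + 0.0000 = 0.5324.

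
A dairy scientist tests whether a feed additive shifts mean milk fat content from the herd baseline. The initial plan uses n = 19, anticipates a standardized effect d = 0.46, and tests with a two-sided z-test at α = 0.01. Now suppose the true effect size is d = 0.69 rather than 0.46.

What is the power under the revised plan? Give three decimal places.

Power ≈ 0.667

With d = 0.69: δ = d·√n = 0.69 × √19 = 3.0076. Critical value z_{0.005} = 2.576.
Revised power = Φ(δ − 2.576) + Φ(−δ − 2.576) = Φ(0.432) + Φ(-5.583) = 0.6671 + 0.0000 = 0.6671.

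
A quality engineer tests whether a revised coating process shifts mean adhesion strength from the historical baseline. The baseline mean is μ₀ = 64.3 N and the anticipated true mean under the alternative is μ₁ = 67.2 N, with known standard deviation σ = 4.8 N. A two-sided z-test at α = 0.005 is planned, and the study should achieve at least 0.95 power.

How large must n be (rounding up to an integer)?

n = 55

Standardized effect: d = |μ₁ − μ₀| / σ = |67.2 − 64.3| / 4.8 = 0.6042
For power 0.95 need Φ(δ − z_{0.0025}) = 0.95, so δ = z_{0.0025} + z_{0.05} = 2.807 + 1.645 = 4.452.
(The Φ(−δ − z_{α/2}) term is vanishingly small for δ > 0 and is dropped in the standard sample-size formula.)
δ = d·√n ⇒ n = (δ/d)² = (4.452 / 0.6042)² = 54.30.
Rounding up, n = 55.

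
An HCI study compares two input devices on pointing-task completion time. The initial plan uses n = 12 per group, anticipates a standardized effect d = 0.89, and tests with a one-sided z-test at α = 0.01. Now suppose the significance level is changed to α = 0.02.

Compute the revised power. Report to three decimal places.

δ = d·√(n/2) = 0.89 × √(12/2) = 2.1800 (unchanged). New critical value: z_{0.02} = 2.054.
Revised power = Φ(δ − 2.054) = Φ(0.126) = 0.5503.

Power ≈ 0.550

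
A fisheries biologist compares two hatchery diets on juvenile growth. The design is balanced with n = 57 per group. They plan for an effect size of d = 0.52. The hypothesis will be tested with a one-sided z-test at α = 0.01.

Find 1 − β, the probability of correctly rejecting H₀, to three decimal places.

Power ≈ 0.674

Noncentrality parameter: δ = d·√(n/2) = 0.52 × √(57/2) = 2.7760
Critical value for a one-sided test at α = 0.01: z_α = 2.326.
Power = Φ(δ − 2.326) = Φ(0.450) = 0.6735.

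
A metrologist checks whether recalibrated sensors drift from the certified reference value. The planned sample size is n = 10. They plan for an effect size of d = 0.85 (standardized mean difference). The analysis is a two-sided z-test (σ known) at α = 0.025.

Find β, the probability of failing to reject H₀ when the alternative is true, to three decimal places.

β ≈ 0.328

Noncentrality parameter: δ = d·√n = 0.85 × √10 = 2.6879
Critical value for a two-sided test at α = 0.025: z_{α/2} = 2.241.
Power = Φ(δ − 2.241) + Φ(−δ − 2.241) = Φ(0.447) + Φ(-4.929) = 0.6724 + 0.0000 = 0.6724.
Type II error: β = 1 − power = 1 − 0.6724 = 0.3276.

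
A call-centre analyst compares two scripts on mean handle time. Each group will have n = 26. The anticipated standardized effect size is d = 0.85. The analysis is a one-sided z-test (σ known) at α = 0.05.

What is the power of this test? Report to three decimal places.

Power ≈ 0.922

Noncentrality parameter: δ = d·√(n/2) = 0.85 × √(26/2) = 3.0647
One-sided α = 0.05 → critical value z_{0.05} = 1.645.
Power = P(Z > 1.645 − δ) = Φ(1.420) = 0.9222.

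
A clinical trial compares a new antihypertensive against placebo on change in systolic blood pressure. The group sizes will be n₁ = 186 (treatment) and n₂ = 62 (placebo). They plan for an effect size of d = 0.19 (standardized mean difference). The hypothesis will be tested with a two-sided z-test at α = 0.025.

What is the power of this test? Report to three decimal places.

Power ≈ 0.172

Noncentrality parameter: λ = d / √(1/n₁ + 1/n₂) = 0.19 / √(1/186 + 1/62) = 1.2956
Two-sided α = 0.025 → critical value z_{0.0125} = 2.241.
Power = Φ(λ − 2.241) + Φ(−λ − 2.241) = Φ(-0.946) + Φ(-3.537) = 0.1721 + 0.0002 = 0.1723.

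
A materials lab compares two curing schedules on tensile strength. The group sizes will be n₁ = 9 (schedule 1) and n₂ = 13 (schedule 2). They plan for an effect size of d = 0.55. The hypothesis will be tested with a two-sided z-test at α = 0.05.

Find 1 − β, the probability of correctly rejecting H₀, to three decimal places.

Noncentrality parameter: δ = d / √(1/n₁ + 1/n₂) = 0.55 / √(1/9 + 1/13) = 1.2684
Two-sided α = 0.05 → critical value z_{0.025} = 1.960.
Power = Φ(δ − 1.960) + Φ(−δ − 1.960) = Φ(-0.692) + Φ(-3.228) = 0.2446 + 0.0006 = 0.2452.

Power ≈ 0.245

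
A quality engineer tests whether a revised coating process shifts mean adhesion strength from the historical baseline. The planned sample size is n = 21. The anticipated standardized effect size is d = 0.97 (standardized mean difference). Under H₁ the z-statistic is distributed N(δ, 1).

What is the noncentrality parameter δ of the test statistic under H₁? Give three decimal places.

δ ≈ 4.445

δ = d·√n = 0.97 × √21 = 4.4451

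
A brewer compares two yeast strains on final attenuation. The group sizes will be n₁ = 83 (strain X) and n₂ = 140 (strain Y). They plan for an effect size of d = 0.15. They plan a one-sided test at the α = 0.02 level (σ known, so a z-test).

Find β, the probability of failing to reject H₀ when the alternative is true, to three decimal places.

Noncentrality parameter: δ = d / √(1/n₁ + 1/n₂) = 0.15 / √(1/83 + 1/140) = 1.0828
One-sided α = 0.02 → critical value z_{0.02} = 2.054.
Power = P(Z > 2.054 − δ) = Φ(-0.971) = 0.1658.
Type II error: β = 1 − power = 1 − 0.1658 = 0.8342.

β ≈ 0.834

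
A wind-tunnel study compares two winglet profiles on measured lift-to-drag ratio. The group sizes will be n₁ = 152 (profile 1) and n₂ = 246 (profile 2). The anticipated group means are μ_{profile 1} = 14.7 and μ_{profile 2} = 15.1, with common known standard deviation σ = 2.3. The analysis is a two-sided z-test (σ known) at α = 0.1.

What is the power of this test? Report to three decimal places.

Standardized effect: d = |μ_{profile 1} − μ_{profile 2}| / σ = |14.7 − 15.1| / 2.3 = 0.1739
Noncentrality parameter: δ = d / √(1/n₁ + 1/n₂) = 0.1739 / √(1/152 + 1/246) = 1.6857
Two-sided α = 0.1 → critical value z_{0.05} = 1.645.
Power = Φ(δ − 1.645) + Φ(−δ − 1.645) = Φ(0.041) + Φ(-3.331) = 0.5163 + 0.0004 = 0.5167.

Power ≈ 0.517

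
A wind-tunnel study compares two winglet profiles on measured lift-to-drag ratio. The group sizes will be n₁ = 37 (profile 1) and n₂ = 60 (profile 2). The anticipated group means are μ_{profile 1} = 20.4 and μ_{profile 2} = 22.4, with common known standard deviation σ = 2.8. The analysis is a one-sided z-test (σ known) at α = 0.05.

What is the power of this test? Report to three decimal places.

Standardized effect: d = |μ_{profile 1} − μ_{profile 2}| / σ = |20.4 − 22.4| / 2.8 = 0.7143
Noncentrality parameter: δ = d / √(1/n₁ + 1/n₂) = 0.7143 / √(1/37 + 1/60) = 3.4171
One-sided α = 0.05 → critical value z_{0.05} = 1.645.
Power = P(Z > 1.645 − δ) = Φ(1.772) = 0.9618.

Power ≈ 0.962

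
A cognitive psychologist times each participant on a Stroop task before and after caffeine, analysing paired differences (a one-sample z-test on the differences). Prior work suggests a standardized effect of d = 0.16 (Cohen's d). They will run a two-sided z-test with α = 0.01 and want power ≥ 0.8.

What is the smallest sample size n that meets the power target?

For power 0.8 need Φ(δ − z_{0.005}) = 0.8, so δ = z_{0.005} + z_{0.20} = 2.576 + 0.842 = 3.417.
(Ignoring the negligible lower-tail rejection probability gives the usual closed-form inversion.)
δ = d·√n ⇒ n = (δ/d)² = (3.417 / 0.16)² = 456.21.
Rounding up, n = 457.

n = 457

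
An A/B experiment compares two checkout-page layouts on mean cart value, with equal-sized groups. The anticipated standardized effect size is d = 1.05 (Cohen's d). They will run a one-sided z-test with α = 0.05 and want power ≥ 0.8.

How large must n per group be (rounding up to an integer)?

n = 12 per group

Set Φ(δ − 1.645) = 0.8; then δ − 1.645 = Φ⁻¹(0.8) = 0.842, giving δ = 2.486.
δ = d·√(n/2) ⇒ n = 2(δ/d)² = 2 × (2.486 / 1.05)² = 11.22.
Rounding up, n = 12 per group.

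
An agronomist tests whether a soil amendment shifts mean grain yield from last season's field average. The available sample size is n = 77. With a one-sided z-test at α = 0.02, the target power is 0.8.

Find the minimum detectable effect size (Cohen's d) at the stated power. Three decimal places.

d ≈ 0.330

Need Φ(δ − 2.054) = 0.8, so δ = 2.054 + 0.842 = 2.895.
δ = d·√n ⇒ d = δ/√n = 2.895/√77 = 0.3300.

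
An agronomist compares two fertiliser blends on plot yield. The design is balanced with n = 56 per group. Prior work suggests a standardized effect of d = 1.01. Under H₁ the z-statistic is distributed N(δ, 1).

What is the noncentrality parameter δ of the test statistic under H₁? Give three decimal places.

δ ≈ 5.344

δ = d·√(n/2) = 1.01 × √(56/2) = 5.3444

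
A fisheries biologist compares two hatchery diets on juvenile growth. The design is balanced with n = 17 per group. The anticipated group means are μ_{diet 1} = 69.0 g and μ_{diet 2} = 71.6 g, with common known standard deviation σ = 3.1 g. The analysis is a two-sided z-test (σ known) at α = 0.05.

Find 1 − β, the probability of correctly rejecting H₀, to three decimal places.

Power ≈ 0.686

Standardized effect: d = |μ_{diet 1} − μ_{diet 2}| / σ = |69.0 − 71.6| / 3.1 = 0.8387
Noncentrality parameter: δ = d·√(n/2) = 0.8387 × √(17/2) = 2.4452
Critical value for a two-sided test at α = 0.05: z_{α/2} = 1.960.
Power = Φ(δ − 1.960) + Φ(−δ − 1.960) = Φ(0.485) + Φ(-4.405) = 0.6863 + 0.0000 = 0.6863.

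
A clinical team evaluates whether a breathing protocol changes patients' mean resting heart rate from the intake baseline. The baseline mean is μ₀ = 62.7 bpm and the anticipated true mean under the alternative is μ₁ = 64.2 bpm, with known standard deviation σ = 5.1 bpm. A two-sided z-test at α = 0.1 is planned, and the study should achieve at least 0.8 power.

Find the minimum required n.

Standardized effect: d = |μ₁ − μ₀| / σ = |64.2 − 62.7| / 5.1 = 0.2941
Set Φ(δ − 1.645) = 0.8; then δ − 1.645 = Φ⁻¹(0.8) = 0.842, giving δ = 2.486.
(For δ > 0 the lower-tail rejection region contributes negligibly to power, so the one-term inversion is standard.)
δ = d·√n ⇒ n = (δ/d)² = (2.486 / 0.2941)² = 71.47.
Rounding up, n = 72.

n = 72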